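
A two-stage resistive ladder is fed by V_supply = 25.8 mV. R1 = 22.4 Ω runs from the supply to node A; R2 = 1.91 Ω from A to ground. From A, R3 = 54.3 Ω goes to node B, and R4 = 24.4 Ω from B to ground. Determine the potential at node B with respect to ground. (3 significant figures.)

V_B ≈ 0.615 mV

Node A sees R2 in parallel with the series input of stage 2, R3 + R4 = 78.70 Ω.
R2 ‖ (R3+R4) = 1.865 Ω.
V_A = 25.8 × 1.865/(22.4 + 1.865) = 1.983 mV.
V_B = V_A × 0.3100 = 0.6147 mV.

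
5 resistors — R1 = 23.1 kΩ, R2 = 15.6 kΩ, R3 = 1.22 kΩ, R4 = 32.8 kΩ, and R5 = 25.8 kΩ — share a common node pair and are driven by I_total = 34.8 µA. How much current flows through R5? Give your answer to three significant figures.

I ≈ 1.35 µA

Total conductance ΣG = 1/23.1 + 1/15.6 + 1/1.22 + 1/32.8 + 1/25.8 = 0.9963 (units of 1/kΩ).
R5 takes the fraction G_k/ΣG = 0.03876/0.9963 = 0.03890, so I = 34.8 × 0.03890 = 1.354 µA.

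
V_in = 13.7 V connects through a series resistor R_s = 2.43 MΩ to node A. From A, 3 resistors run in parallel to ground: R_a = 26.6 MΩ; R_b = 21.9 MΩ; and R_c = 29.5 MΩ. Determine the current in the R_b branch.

I ≈ 0.487 µA

Parallel bank: R_p = 1/(1/26.6 + 1/21.9 + 1/29.5) = 8.536 MΩ.
V_A = 13.7 × 8.536/10.97 = 10.66 V.
I(R_b) = V_A / R_b = 10.66/21.9 = 0.4869 µA.
(Check via current divider: I_total = 1.249 µA; share G_k/ΣG = 0.3898 → same result.)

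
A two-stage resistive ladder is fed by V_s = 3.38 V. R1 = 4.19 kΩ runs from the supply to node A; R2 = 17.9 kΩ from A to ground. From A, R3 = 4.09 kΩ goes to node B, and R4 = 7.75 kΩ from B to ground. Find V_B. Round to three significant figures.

V_B ≈ 1.39 V

Node A sees R2 in parallel with the series input of stage 2, R3 + R4 = 11.84 kΩ.
R2 ‖ (R3+R4) = 7.126 kΩ.
First divider: V_A = V_s · 7.126/(4.19 + 7.126) = 2.129 V.
Stage 2 is unloaded, so V_B = V_A · R4/(R3+R4) = 2.129 × 7.75/11.84 = 1.393 V.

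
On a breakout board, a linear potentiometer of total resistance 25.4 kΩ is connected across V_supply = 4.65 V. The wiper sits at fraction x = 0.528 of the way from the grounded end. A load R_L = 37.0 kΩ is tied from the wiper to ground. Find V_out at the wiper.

V_out ≈ 2.10 V

Split the track: R_lower = x·R_p = 13.41 kΩ, R_upper = (1−x)·R_p = 11.99 kΩ.
(x·R_p) ‖ R_L = 9.843 kΩ.
V_out = 4.65 × 9.843/(11.99 + 9.843) = 2.097 V.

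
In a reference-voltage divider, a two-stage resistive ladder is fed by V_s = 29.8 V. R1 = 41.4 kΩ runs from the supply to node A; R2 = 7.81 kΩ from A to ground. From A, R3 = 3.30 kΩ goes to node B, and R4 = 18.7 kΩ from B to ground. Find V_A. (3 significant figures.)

V_A ≈ 3.64 V

The second stage (R3 + R4 = 22.00 kΩ) loads node A in parallel with R2.
Effective lower resistance at A: R2 ‖ 22.00 = 5.764 kΩ.
So V_A = 29.8 × 0.1222 = 3.642 V.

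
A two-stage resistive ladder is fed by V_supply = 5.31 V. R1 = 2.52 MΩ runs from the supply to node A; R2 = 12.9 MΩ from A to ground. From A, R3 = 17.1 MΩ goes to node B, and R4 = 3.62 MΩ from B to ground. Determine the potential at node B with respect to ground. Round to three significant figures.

The second stage (R3 + R4 = 20.72 MΩ) loads node A in parallel with R2.
R2 ‖ (R3+R4) = 7.950 MΩ.
V_A = 5.31 × 7.950/(2.52 + 7.950) = 4.032 V.
Stage 2 is unloaded, so V_B = V_A · R4/(R3+R4) = 4.032 × 3.62/20.72 = 0.7044 V.

V_B ≈ 0.704 V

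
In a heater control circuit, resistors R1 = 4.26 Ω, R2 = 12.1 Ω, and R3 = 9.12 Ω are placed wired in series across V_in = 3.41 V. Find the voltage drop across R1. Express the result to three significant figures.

Total series resistance ΣR = 4.26 + 12.1 + 9.12 = 25.48 Ω.
V = V_in · R/ΣR = 3.41 × 0.1672 = 0.5701 V.

V ≈ 0.570 V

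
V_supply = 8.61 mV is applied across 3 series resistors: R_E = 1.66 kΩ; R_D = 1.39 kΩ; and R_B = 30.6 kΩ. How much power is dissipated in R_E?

Series current I = V_supply/ΣR = 8.61/33.65 = 0.2559 µA.
P = I²R = 0.06547 × 1.66 = 0.1087 nW.

P ≈ 0.109 nW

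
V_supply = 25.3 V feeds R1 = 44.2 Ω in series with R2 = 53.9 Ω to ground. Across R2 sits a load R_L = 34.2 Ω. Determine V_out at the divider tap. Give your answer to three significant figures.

V_out ≈ 8.13 V

First combine the lower leg with the load: R2 ‖ R_L = 20.92 Ω.
Voltage divider with the loaded lower leg: V_out = 25.3 × 20.92/(44.2 + 20.92) = 25.3 × 0.3213 = 8.129 V.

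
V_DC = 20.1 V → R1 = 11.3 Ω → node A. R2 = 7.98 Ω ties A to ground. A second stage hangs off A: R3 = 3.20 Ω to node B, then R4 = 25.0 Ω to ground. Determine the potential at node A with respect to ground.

V_A ≈ 7.14 V

Node A sees R2 in parallel with the series input of stage 2, R3 + R4 = 28.20 Ω.
R2 ‖ (R3+R4) = 6.220 Ω.
First divider: V_A = V_DC · 6.220/(11.3 + 6.220) = 7.136 V.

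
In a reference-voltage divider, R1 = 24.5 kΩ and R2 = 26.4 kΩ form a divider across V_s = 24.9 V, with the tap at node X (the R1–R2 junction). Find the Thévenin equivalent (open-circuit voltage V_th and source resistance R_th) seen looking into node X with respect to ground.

V_th ≈ 12.9 V, R_th ≈ 12.7 kΩ

V_th is the unloaded tap voltage: V_s · R2/(R1+R2) = 24.9 × 0.5187 = 12.91 V.
With V_s suppressed (replaced by a short), R_th = R1 ‖ R2 = (24.50 × 26.4)/(24.50 + 26.4) = 12.71 kΩ.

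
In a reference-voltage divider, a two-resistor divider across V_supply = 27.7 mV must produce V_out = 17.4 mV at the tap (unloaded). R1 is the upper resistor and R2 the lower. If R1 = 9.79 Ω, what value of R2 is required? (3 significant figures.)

V_out/V_supply = R2/(R1+R2) = 0.6282.
So R2 = R1 · V_out/(V_supply − V_out) = 9.79 × 17.4/(27.7 − 17.4) = 9.79 × 1.689 = 16.54 Ω.

R2 ≈ 16.5 Ω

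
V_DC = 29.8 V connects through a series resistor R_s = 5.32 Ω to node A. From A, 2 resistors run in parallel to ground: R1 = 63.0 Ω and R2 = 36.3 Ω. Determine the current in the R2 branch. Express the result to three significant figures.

Combine the parallel branches: R_p = (1/63.0 + 1/36.3)⁻¹ = 23.03 Ω.
Node voltage V_A = V_DC · R_p/(R_s + R_p) = 29.8 × 0.8123 = 24.21 V.
I(R2) = V_A / R2 = 24.21/36.3 = 0.6669 A.
(Equivalently: I_total = 1.051 A, then current-divider fraction G_k/ΣG = 0.6344.)

I ≈ 0.667 A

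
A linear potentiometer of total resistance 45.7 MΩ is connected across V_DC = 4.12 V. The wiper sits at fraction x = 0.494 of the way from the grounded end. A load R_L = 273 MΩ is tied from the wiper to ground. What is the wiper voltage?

V_out ≈ 1.95 V

Split the track: R_lower = x·R_p = 22.58 MΩ, R_upper = (1−x)·R_p = 23.12 MΩ.
Lower segment in parallel with the load: 22.58 ‖ 273 = 20.85 MΩ.
V_out = 4.12 × 20.85/(23.12 + 20.85) = 1.954 V.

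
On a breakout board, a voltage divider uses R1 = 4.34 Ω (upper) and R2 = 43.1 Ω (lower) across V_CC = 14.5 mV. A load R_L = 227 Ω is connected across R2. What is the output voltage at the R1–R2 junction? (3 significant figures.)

V_out ≈ 12.9 mV

First combine the lower leg with the load: R2 ‖ R_L = 36.22 Ω.
Then V_out = V_CC · R2'/(R1 + R2') = 14.5 × 36.22/40.56 = 12.95 mV.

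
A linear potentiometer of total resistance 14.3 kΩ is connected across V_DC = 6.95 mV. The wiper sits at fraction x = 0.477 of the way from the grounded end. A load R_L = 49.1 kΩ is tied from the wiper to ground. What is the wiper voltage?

V_out ≈ 3.09 mV

The pot divides into 7.479 kΩ above the wiper and 6.821 kΩ below.
Lower segment in parallel with the load: 6.821 ‖ 49.1 = 5.989 kΩ.
Loaded-divider output: V_out = 6.95 × 0.4447 = 3.091 mV.
(Unloaded: V_out = x·V_DC = 3.32 mV.)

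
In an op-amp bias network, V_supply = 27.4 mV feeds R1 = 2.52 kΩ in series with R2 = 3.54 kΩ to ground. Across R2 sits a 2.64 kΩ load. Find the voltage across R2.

V_out ≈ 10.3 mV

First combine the lower leg with the load: R2 ‖ R_L = 1.512 kΩ.
Voltage divider with the loaded lower leg: V_out = 27.4 × 1.512/(2.52 + 1.512) = 27.4 × 0.3750 = 10.28 mV.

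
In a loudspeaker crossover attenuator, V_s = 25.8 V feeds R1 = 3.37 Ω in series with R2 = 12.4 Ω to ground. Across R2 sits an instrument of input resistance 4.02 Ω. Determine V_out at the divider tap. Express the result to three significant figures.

V_out ≈ 12.2 V

R2 ‖ R_L = (12.4 × 4.02)/(12.4 + 4.02) = 3.036 Ω.
Then V_out = V_s · R2'/(R1 + R2') = 25.8 × 3.036/6.406 = 12.23 V.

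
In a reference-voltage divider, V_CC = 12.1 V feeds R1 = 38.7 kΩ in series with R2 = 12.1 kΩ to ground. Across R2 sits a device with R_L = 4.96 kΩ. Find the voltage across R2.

V_out ≈ 1.01 V

R2 ‖ R_L = (12.1 × 4.96)/(12.1 + 4.96) = 3.518 kΩ.
Then V_out = V_CC · R2'/(R1 + R2') = 12.1 × 3.518/42.22 = 1.008 V.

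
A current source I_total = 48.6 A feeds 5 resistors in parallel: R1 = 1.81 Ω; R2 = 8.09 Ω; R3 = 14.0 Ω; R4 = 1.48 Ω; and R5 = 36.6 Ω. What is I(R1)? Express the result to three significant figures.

ΣG = 1/1.81 + 1/8.09 + 1/14.0 + 1/1.48 + 1/36.6 = 1.451.
By the current-divider rule, I = I_total · G_k/ΣG = 48.6 × 0.3809 = 18.51 A.

I ≈ 18.5 A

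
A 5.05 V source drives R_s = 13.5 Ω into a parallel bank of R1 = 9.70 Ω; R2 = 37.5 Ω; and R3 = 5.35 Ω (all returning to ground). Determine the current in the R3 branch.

I ≈ 0.179 A

Combine the parallel branches: R_p = (1/9.70 + 1/37.5 + 1/5.35)⁻¹ = 3.158 Ω.
V_A = 5.05 × 3.158/16.66 = 0.9573 V.
I(R3) = V_A / R3 = 0.9573/5.35 = 0.1789 A.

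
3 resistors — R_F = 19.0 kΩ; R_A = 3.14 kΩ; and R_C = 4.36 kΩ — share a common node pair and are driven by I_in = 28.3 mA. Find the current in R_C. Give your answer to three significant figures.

I ≈ 10.8 mA

ΣG = 1/19.0 + 1/3.14 + 1/4.36 = 0.6005.
Current divider: I(R_C) = I_in · G_k/ΣG = 28.3 × (0.2294/0.6005) = 28.3 × 0.3820 = 10.81 mA.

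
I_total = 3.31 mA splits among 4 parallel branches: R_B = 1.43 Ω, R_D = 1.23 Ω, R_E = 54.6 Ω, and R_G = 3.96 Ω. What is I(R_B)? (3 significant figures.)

ΣG = 1/1.43 + 1/1.23 + 1/54.6 + 1/3.96 = 1.783.
Current divider: I(R_B) = I_total · G_k/ΣG = 3.31 × (0.6993/1.783) = 3.31 × 0.3922 = 1.298 mA.

I ≈ 1.30 mA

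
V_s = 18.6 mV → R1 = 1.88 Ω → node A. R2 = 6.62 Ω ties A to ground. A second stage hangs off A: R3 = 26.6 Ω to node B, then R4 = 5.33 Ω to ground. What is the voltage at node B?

V_B ≈ 2.31 mV

Node A sees R2 in parallel with the series input of stage 2, R3 + R4 = 31.93 Ω.
R2 ‖ (R3+R4) = 5.483 Ω.
So V_A = 18.6 × 0.7447 = 13.85 mV.
Stage 2 is unloaded, so V_B = V_A · R4/(R3+R4) = 13.85 × 5.33/31.93 = 2.312 mV.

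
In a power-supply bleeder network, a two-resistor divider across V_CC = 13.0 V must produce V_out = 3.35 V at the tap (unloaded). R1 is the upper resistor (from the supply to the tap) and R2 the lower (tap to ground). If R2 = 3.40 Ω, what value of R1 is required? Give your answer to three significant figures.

R1 ≈ 9.79 Ω

V_out/V_CC = R2/(R1+R2) = 0.2577.
So R1 = R2 · (V_CC/V_out − 1) = 3.40 × (13.0/3.35 − 1) = 3.40 × 2.881 = 9.794 Ω.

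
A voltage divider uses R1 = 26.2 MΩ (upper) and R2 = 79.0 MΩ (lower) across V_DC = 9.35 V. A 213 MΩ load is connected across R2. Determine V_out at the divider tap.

R2 ‖ R_L = (79.0 × 213)/(79.0 + 213) = 57.63 MΩ.
Voltage divider with the loaded lower leg: V_out = 9.35 × 57.63/(26.2 + 57.63) = 9.35 × 0.6875 = 6.428 V.

V_out ≈ 6.43 V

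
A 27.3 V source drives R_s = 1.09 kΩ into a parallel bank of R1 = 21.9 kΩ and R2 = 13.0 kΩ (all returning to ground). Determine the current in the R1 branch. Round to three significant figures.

Combine the parallel branches: R_p = (1/21.9 + 1/13.0)⁻¹ = 8.158 kΩ.
Node voltage V_A = V_supply · R_p/(R_s + R_p) = 27.3 × 0.8821 = 24.08 V.
I(R1) = V_A / R1 = 24.08/21.9 = 1.100 mA.
(Check via current divider: I_total = 2.952 mA; share G_k/ΣG = 0.3725 → same result.)

I ≈ 1.10 mA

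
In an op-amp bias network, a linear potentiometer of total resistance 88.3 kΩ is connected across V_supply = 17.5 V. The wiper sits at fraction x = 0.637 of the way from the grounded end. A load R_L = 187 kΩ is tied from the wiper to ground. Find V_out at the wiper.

V_out ≈ 10.1 V

The pot divides into 32.05 kΩ above the wiper and 56.25 kΩ below.
(x·R_p) ‖ R_L = 43.24 kΩ.
Then V_out = V_supply · 43.24/(32.05 + 43.24) = 10.05 V.
(Unloaded: V_out = x·V_supply = 11.1 V.)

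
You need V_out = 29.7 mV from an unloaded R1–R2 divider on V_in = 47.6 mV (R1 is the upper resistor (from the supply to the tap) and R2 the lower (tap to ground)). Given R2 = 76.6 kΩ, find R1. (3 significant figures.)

R1 ≈ 46.2 kΩ

V_out/V_in = R2/(R1+R2) = 0.6239.
So R1 = R2 · (V_in/V_out − 1) = 76.6 × (47.6/29.7 − 1) = 76.6 × 0.6027 = 46.17 kΩ.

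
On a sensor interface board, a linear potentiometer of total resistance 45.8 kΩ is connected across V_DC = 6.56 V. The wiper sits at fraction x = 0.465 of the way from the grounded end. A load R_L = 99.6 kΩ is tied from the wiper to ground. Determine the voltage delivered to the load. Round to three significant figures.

The pot divides into 24.50 kΩ above the wiper and 21.30 kΩ below.
(x·R_p) ‖ R_L = 17.55 kΩ.
Loaded-divider output: V_out = 6.56 × 0.4173 = 2.737 V.

V_out ≈ 2.74 V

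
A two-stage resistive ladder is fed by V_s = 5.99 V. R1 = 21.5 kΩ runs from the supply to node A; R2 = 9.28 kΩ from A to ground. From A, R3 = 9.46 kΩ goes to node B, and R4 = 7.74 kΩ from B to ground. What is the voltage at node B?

The second stage (R3 + R4 = 17.20 kΩ) loads node A in parallel with R2.
R2 ‖ (R3+R4) = 6.028 kΩ.
First divider: V_A = V_s · 6.028/(21.5 + 6.028) = 1.312 V.
V_B = V_A × 0.4500 = 0.5902 V.

V_B ≈ 0.590 V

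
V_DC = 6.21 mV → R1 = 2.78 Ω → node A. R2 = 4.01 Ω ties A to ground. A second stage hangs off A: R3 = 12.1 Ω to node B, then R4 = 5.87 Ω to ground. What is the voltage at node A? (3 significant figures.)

V_A ≈ 3.36 mV

Node A sees R2 in parallel with the series input of stage 2, R3 + R4 = 17.97 Ω.
R2 ‖ (R3+R4) = 3.278 Ω.
First divider: V_A = V_DC · 3.278/(2.78 + 3.278) = 3.360 mV.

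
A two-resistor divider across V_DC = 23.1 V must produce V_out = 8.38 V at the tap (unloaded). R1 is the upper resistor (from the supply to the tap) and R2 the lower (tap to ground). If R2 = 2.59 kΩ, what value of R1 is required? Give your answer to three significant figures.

Required fraction k = V_out/V_DC = 0.3628.
Rearranging, R1 = R2·(1−k)/k = 2.59 × 1.757 = 4.549 kΩ.

R1 ≈ 4.55 kΩ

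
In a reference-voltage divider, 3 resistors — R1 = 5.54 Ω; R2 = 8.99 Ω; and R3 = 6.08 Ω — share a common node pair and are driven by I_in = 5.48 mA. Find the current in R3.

I ≈ 1.98 mA

Conductances: ΣG = 1/5.54 + 1/8.99 + 1/6.08 = 0.4562 (1/Ω).
R3 takes the fraction G_k/ΣG = 0.1645/0.4562 = 0.3605, so I = 5.48 × 0.3605 = 1.976 mA.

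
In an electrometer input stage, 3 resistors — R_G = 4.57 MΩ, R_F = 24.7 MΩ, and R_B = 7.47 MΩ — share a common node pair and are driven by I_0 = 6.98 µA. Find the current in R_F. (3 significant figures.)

I ≈ 0.719 µA

ΣG = 1/4.57 + 1/24.7 + 1/7.47 = 0.3932.
R_F takes the fraction G_k/ΣG = 0.04049/0.3932 = 0.1030, so I = 6.98 × 0.1030 = 0.7187 µA.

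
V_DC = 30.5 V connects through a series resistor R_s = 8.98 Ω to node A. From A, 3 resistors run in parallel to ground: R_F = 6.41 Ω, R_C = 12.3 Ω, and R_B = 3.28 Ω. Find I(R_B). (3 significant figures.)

Equivalent of the parallel group: R_p = 1.844 Ω.
Node voltage V_A = V_DC · R_p/(R_s + R_p) = 30.5 × 0.1704 = 5.197 V.
Branch current I = V_A/R_B = 5.197/3.28 = 1.584 A.

I ≈ 1.58 A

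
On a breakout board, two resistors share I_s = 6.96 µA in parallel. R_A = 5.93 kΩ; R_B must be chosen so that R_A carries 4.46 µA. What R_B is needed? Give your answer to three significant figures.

Two-branch current divider: I_A = I_s · R_B/(R_A + R_B).
4.46/6.96 = R_B/(R_A + R_B) → R_B = R_A · (0.6408)/(1 − 0.6408) = 5.93 × 1.784 = 10.58 kΩ.

R_B ≈ 10.6 kΩ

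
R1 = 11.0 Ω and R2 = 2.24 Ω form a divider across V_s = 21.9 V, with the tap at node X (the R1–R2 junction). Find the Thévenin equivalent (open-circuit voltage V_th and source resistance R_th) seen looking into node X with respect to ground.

V_th ≈ 3.71 V, R_th ≈ 1.86 Ω

Open-circuit (no load on X): V_th = V_s · R2/(R1 + R2) = 21.9 × 2.24/(11.00 + 2.24) = 3.705 V.
Looking into X with the source shorted: R_th = R1·R2/(R1+R2) = 11.00 × 2.24/13.24 = 1.861 Ω.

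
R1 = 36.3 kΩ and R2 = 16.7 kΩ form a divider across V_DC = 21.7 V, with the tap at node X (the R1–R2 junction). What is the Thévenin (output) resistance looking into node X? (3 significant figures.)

With V_DC suppressed (replaced by a short), R_th = R1 ‖ R2 = (36.30 × 16.7)/(36.30 + 16.7) = 11.44 kΩ.

R_th ≈ 11.4 kΩ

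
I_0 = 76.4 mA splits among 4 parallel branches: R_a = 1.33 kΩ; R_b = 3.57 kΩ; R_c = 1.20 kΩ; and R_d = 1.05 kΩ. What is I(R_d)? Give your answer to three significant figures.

I ≈ 25.8 mA

Conductances: ΣG = 1/1.33 + 1/3.57 + 1/1.20 + 1/1.05 = 2.818 (1/kΩ).
Current divider: I(R_d) = I_0 · G_k/ΣG = 76.4 × (0.9524/2.818) = 76.4 × 0.3380 = 25.82 mA.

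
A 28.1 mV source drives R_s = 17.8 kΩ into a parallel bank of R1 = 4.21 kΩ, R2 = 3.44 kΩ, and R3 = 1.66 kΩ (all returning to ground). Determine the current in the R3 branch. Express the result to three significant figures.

I ≈ 0.801 µA

Parallel bank: R_p = 1/(1/4.21 + 1/3.44 + 1/1.66) = 0.8845 kΩ.
Node voltage V_A = V_DC · R_p/(R_s + R_p) = 28.1 × 0.04734 = 1.330 mV.
Branch current I = V_A/R3 = 1.330/1.66 = 0.8013 µA.
(Check via current divider: I_total = 1.504 µA; share G_k/ΣG = 0.5328 → same result.)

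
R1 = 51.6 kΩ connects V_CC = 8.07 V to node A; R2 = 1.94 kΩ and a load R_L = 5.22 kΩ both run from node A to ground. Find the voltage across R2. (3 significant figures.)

V_out ≈ 0.215 V

R2 ‖ R_L = (1.94 × 5.22)/(1.94 + 5.22) = 1.414 kΩ.
Then V_out = V_CC · R2'/(R1 + R2') = 8.07 × 1.414/53.01 = 0.2153 V.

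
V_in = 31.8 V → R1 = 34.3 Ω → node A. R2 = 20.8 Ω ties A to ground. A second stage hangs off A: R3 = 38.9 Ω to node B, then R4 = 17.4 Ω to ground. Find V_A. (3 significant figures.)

The second stage (R3 + R4 = 56.30 Ω) loads node A in parallel with R2.
Effective lower resistance at A: R2 ‖ 56.30 = 15.19 Ω.
First divider: V_A = V_in · 15.19/(34.3 + 15.19) = 9.760 V.

V_A ≈ 9.76 V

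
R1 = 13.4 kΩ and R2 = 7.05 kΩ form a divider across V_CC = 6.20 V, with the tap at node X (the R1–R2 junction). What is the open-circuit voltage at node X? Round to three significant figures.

V_th ≈ 2.14 V

With X open, the divider is unloaded: V_th = 6.20 × 7.05/20.45 = 2.137 V.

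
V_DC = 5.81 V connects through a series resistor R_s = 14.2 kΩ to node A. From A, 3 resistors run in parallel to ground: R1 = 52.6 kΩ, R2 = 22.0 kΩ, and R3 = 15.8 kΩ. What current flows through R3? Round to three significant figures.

I ≈ 0.131 mA

Parallel bank: R_p = 1/(1/52.6 + 1/22.0 + 1/15.8) = 7.827 kΩ.
Node voltage V_A = V_DC · R_p/(R_s + R_p) = 5.81 × 0.3553 = 2.065 V.
I(R3) = V_A / R3 = 2.065/15.8 = 0.1307 mA.
(Check via current divider: I_total = 0.2638 mA; share G_k/ΣG = 0.4954 → same result.)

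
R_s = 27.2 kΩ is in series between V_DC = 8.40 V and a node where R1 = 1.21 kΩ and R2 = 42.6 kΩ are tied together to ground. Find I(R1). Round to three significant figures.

Parallel bank: R_p = 1/(1/1.21 + 1/42.6) = 1.177 kΩ.
Node voltage V_A = V_DC · R_p/(R_s + R_p) = 8.40 × 0.04146 = 0.3483 V.
I(R1) = V_A / R1 = 0.3483/1.21 = 0.2878 mA.
(Check via current divider: I_total = 0.2960 mA; share G_k/ΣG = 0.9724 → same result.)

I ≈ 0.288 mA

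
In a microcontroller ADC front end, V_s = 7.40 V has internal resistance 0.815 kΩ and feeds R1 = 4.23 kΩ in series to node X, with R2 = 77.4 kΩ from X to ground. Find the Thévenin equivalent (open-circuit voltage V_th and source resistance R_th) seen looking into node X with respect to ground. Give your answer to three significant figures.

R1' = 0.815 + 4.23 = 5.045 kΩ (source resistance + R1).
With X open, the divider is unloaded: V_th = 7.40 × 77.4/82.45 = 6.947 V.
With V_s suppressed (replaced by a short), R_th = R1' ‖ R2 = (5.045 × 77.4)/(5.045 + 77.4) = 4.736 kΩ.

V_th ≈ 6.95 V, R_th ≈ 4.74 kΩ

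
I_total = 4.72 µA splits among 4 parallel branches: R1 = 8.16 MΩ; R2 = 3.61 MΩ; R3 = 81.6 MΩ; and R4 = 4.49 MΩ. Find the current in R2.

I ≈ 2.06 µA

Total conductance ΣG = 1/8.16 + 1/3.61 + 1/81.6 + 1/4.49 = 0.6345 (units of 1/MΩ).
By the current-divider rule, I = I_total · G_k/ΣG = 4.72 × 0.4366 = 2.061 µA.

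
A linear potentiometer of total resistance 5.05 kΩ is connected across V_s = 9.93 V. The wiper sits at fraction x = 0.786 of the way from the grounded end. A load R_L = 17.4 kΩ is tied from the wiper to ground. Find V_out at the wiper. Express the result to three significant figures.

V_out ≈ 7.44 V

Lower segment x·R_p = 3.969 kΩ; upper segment (1−x)·R_p = 1.081 kΩ.
(x·R_p) ‖ R_L = 3.232 kΩ.
Loaded-divider output: V_out = 9.93 × 0.7494 = 7.442 V.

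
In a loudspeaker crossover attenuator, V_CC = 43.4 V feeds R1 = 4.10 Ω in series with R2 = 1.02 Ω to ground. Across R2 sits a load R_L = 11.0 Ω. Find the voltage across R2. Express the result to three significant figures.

V_out ≈ 8.05 V

R2 ‖ R_L = (1.02 × 11.0)/(1.02 + 11.0) = 0.9334 Ω.
Voltage divider with the loaded lower leg: V_out = 43.4 × 0.9334/(4.10 + 0.9334) = 43.4 × 0.1854 = 8.048 V.
(Unloaded it would be 8.65 V; the load pulls it down.)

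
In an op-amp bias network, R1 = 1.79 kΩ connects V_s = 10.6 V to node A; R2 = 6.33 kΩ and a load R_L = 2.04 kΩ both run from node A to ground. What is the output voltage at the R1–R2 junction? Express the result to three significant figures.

V_out ≈ 4.91 V

R2 ‖ R_L = (6.33 × 2.04)/(6.33 + 2.04) = 1.543 kΩ.
Then V_out = V_s · R2'/(R1 + R2') = 10.6 × 1.543/3.333 = 4.907 V.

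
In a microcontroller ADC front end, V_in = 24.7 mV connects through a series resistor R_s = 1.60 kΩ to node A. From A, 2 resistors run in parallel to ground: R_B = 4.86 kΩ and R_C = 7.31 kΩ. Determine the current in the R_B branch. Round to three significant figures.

Equivalent of the parallel group: R_p = 2.919 kΩ.
V_A = 24.7 × 2.919/4.519 = 15.96 mV.
Branch current I = V_A/R_B = 15.96/4.86 = 3.283 µA.

I ≈ 3.28 µA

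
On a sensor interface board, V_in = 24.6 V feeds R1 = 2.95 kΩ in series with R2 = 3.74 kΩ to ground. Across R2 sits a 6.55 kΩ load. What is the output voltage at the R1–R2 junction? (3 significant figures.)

V_out ≈ 11.0 V

The load sits in parallel with R2, giving an effective lower resistance R2' = R2·R_L/(R2+R_L) = 2.381 kΩ.
Voltage divider with the loaded lower leg: V_out = 24.6 × 2.381/(2.95 + 2.381) = 24.6 × 0.4466 = 10.99 V.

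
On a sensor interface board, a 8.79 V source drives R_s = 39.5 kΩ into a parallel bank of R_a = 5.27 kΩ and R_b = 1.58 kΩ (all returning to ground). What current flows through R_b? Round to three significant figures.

Combine the parallel branches: R_p = (1/5.27 + 1/1.58)⁻¹ = 1.216 kΩ.
V_A = 8.79 × 1.216/40.72 = 0.2624 V.
Branch current I = V_A/R_b = 0.2624/1.58 = 0.1661 mA.
(Check via current divider: I_total = 0.2159 mA; share G_k/ΣG = 0.7693 → same result.)

I ≈ 0.166 mA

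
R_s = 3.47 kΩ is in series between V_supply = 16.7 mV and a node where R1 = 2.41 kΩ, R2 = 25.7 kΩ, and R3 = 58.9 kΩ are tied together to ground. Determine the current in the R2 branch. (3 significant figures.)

Parallel bank: R_p = 1/(1/2.41 + 1/25.7 + 1/58.9) = 2.124 kΩ.
Node voltage V_A = V_supply · R_p/(R_s + R_p) = 16.7 × 0.3797 = 6.341 mV.
Branch current I = V_A/R2 = 6.341/25.7 = 0.2467 µA.

I ≈ 0.247 µA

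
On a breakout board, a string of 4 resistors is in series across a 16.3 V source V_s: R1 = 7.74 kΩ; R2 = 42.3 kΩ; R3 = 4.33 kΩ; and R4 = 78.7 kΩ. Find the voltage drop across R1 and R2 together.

ΣR = 7.74 + 42.3 + 4.33 + 78.7 = 133.1 kΩ.
R_{R1..R2} = 7.74 + 42.3 = 50.04 kΩ.
V = V_s · R/ΣR = 16.3 × 0.3760 = 6.129 V.

V ≈ 6.13 V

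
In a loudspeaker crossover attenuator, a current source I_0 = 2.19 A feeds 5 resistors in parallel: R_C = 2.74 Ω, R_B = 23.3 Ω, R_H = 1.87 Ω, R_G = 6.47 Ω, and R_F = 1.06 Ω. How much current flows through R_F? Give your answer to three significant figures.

Conductances: ΣG = 1/2.74 + 1/23.3 + 1/1.87 + 1/6.47 + 1/1.06 = 2.041 (1/Ω).
Current divider: I(R_F) = I_0 · G_k/ΣG = 2.19 × (0.9434/2.041) = 2.19 × 0.4623 = 1.012 A.

I ≈ 1.01 A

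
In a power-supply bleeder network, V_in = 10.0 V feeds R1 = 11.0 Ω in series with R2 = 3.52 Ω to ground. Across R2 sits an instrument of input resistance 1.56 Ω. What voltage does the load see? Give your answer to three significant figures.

R2 ‖ R_L = (3.52 × 1.56)/(3.52 + 1.56) = 1.081 Ω.
Then V_out = V_in · R2'/(R1 + R2') = 10.0 × 1.081/12.08 = 0.8948 V.

V_out ≈ 0.895 V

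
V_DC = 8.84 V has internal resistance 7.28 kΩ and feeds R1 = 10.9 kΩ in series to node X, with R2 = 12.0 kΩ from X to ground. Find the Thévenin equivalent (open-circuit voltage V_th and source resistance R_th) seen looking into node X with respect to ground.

V_th ≈ 3.51 V, R_th ≈ 7.23 kΩ

R1' = 7.28 + 10.9 = 18.18 kΩ (source resistance + R1).
V_th is the unloaded tap voltage: V_DC · R2/(R1'+R2) = 8.84 × 0.3976 = 3.515 V.
With V_DC suppressed (replaced by a short), R_th = R1' ‖ R2 = (18.18 × 12.0)/(18.18 + 12.0) = 7.229 kΩ.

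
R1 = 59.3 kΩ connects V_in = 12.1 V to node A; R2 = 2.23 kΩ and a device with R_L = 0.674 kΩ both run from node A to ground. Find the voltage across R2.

The load sits in parallel with R2, giving an effective lower resistance R2' = R2·R_L/(R2+R_L) = 0.5176 kΩ.
Voltage divider with the loaded lower leg: V_out = 12.1 × 0.5176/(59.3 + 0.5176) = 12.1 × 0.008652 = 0.1047 V.
(Unloaded it would be 0.439 V; the load pulls it down.)

V_out ≈ 0.105 V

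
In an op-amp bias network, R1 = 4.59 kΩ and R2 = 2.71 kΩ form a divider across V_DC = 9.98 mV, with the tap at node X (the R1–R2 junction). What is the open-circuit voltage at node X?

V_th ≈ 3.70 mV

Open-circuit (no load on X): V_th = V_DC · R2/(R1 + R2) = 9.98 × 2.71/(4.590 + 2.71) = 3.705 mV.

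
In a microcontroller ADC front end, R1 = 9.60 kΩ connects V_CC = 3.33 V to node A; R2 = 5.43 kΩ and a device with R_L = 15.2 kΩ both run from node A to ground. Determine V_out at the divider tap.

R2 ‖ R_L = (5.43 × 15.2)/(5.43 + 15.2) = 4.001 kΩ.
Voltage divider with the loaded lower leg: V_out = 3.33 × 4.001/(9.60 + 4.001) = 3.33 × 0.2942 = 0.9795 V.

V_out ≈ 0.980 V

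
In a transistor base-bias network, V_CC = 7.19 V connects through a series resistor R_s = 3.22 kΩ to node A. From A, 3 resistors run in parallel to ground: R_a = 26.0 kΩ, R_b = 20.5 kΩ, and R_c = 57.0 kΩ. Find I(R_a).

Parallel bank: R_p = 1/(1/26.0 + 1/20.5 + 1/57.0) = 9.543 kΩ.
V_A = 7.19 × 9.543/12.76 = 5.376 V.
Branch current I = V_A/R_a = 5.376/26.0 = 0.2068 mA.
(Check via current divider: I_total = 0.5633 mA; share G_k/ΣG = 0.3670 → same result.)

I ≈ 0.207 mA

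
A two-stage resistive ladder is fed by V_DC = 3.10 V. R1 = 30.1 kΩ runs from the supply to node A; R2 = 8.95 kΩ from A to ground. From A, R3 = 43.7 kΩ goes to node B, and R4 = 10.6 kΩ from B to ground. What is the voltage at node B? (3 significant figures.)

Node A sees R2 in parallel with the series input of stage 2, R3 + R4 = 54.30 kΩ.
Effective lower resistance at A: R2 ‖ 54.30 = 7.684 kΩ.
V_A = 3.10 × 7.684/(30.1 + 7.684) = 0.6304 V.
V_B = V_A × 0.1952 = 0.1231 V.

V_B ≈ 0.123 V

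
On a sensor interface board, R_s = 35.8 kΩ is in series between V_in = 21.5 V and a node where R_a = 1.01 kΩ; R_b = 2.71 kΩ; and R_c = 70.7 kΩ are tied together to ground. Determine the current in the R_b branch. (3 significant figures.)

I ≈ 0.158 mA

Equivalent of the parallel group: R_p = 0.7282 kΩ.
V_A by voltage divider: V_A = 21.5 × 0.7282/(35.8 + 0.7282) = 0.4286 V.
Branch current I = V_A/R_b = 0.4286/2.71 = 0.1582 mA.
(Check via current divider: I_total = 0.5886 mA; share G_k/ΣG = 0.2687 → same result.)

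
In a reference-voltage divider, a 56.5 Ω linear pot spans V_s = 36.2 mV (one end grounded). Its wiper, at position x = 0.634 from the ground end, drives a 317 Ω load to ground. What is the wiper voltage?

The pot divides into 20.68 Ω above the wiper and 35.82 Ω below.
R_L loads the lower segment: effective lower R = 32.18 Ω.
Then V_out = V_s · 32.18/(20.68 + 32.18) = 22.04 mV.
(Unloaded: V_out = x·V_s = 23.0 mV.)

V_out ≈ 22.0 mV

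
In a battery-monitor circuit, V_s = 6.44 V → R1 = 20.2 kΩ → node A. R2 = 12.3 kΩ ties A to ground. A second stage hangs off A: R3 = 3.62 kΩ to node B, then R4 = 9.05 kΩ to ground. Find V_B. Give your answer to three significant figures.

Node A sees R2 in parallel with the series input of stage 2, R3 + R4 = 12.67 kΩ.
Effective lower resistance at A: R2 ‖ 12.67 = 6.241 kΩ.
So V_A = 6.44 × 0.2360 = 1.520 V.
Then the unloaded second divider: V_B = V_A × R4/(R3+R4) = 1.520 × 0.7143 = 1.086 V.

V_B ≈ 1.09 V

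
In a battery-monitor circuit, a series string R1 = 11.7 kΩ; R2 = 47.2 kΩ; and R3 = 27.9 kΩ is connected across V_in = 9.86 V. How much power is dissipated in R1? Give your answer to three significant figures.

P ≈ 0.151 mW

The common current is I = 9.86/86.80 = 0.1136 mA.
P = I²R = 0.01290 × 11.7 = 0.1510 mW.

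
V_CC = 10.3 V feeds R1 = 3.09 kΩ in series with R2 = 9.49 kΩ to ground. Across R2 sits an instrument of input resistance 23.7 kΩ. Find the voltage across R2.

V_out ≈ 7.07 V

The load sits in parallel with R2, giving an effective lower resistance R2' = R2·R_L/(R2+R_L) = 6.777 kΩ.
Then V_out = V_CC · R2'/(R1 + R2') = 10.3 × 6.777/9.867 = 7.074 V.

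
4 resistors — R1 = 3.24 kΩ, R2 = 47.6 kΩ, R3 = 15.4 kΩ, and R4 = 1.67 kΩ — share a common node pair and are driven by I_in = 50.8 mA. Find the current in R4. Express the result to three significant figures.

Total conductance ΣG = 1/3.24 + 1/47.6 + 1/15.4 + 1/1.67 = 0.9934 (units of 1/kΩ).
By the current-divider rule, I = I_in · G_k/ΣG = 50.8 × 0.6028 = 30.62 mA.

I ≈ 30.6 mA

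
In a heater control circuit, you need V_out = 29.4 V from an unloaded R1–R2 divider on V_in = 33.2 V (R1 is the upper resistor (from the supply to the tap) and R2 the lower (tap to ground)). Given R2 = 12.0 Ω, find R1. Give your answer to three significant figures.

R1 ≈ 1.55 Ω

Required fraction k = V_out/V_in = 0.8855.
So R1 = R2 · (V_in/V_out − 1) = 12.0 × (33.2/29.4 − 1) = 12.0 × 0.1293 = 1.551 Ω.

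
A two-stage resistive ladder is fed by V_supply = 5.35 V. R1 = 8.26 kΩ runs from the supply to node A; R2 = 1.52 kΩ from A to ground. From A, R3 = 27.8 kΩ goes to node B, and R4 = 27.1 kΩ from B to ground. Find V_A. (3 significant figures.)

V_A ≈ 0.812 V

Looking into the second stage from A: R3 + R4 = 54.90 kΩ appears in parallel with R2.
Effective lower resistance at A: R2 ‖ 54.90 = 1.479 kΩ.
So V_A = 5.35 × 0.1519 = 0.8125 V.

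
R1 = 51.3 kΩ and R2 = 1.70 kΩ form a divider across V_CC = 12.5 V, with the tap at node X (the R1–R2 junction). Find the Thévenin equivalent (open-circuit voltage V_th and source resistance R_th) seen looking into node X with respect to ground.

With X open, the divider is unloaded: V_th = 12.5 × 1.70/53.00 = 0.4009 V.
Looking into X with the source shorted: R_th = R1·R2/(R1+R2) = 51.30 × 1.70/53.00 = 1.645 kΩ.

V_th ≈ 0.401 V, R_th ≈ 1.65 kΩ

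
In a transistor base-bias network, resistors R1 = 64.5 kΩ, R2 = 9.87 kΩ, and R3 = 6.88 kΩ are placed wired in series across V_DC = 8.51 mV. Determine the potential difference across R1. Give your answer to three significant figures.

ΣR = 64.5 + 9.87 + 6.88 = 81.25 kΩ.
By the voltage-divider rule, V = 8.51 × 64.50/81.25 = 6.756 mV.

V ≈ 6.76 mV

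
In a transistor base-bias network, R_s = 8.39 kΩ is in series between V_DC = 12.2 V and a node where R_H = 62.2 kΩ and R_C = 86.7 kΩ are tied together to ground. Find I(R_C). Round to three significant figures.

Equivalent of the parallel group: R_p = 36.22 kΩ.
V_A by voltage divider: V_A = 12.2 × 36.22/(8.39 + 36.22) = 9.905 V.
Branch current I = V_A/R_C = 9.905/86.7 = 0.1142 mA.
(Equivalently: I_total = 0.2735 mA, then current-divider fraction G_k/ΣG = 0.4177.)

I ≈ 0.114 mA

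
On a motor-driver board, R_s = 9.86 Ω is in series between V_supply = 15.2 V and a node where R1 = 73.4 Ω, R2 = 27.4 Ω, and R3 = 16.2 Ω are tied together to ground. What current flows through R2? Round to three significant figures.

I ≈ 0.264 A

Combine the parallel branches: R_p = (1/73.4 + 1/27.4 + 1/16.2)⁻¹ = 8.941 Ω.
V_A by voltage divider: V_A = 15.2 × 8.941/(9.86 + 8.941) = 7.228 V.
Branch current I = V_A/R2 = 7.228/27.4 = 0.2638 A.
(Equivalently: I_total = 0.8085 A, then current-divider fraction G_k/ΣG = 0.3263.)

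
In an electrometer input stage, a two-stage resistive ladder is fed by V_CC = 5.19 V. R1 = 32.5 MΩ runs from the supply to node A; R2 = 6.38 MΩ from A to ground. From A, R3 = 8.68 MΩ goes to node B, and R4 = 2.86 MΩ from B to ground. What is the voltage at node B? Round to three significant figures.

Node A sees R2 in parallel with the series input of stage 2, R3 + R4 = 11.54 MΩ.
Effective lower resistance at A: R2 ‖ 11.54 = 4.109 MΩ.
First divider: V_A = V_CC · 4.109/(32.5 + 4.109) = 0.5825 V.
V_B = V_A × 0.2478 = 0.1444 V.

V_B ≈ 0.144 V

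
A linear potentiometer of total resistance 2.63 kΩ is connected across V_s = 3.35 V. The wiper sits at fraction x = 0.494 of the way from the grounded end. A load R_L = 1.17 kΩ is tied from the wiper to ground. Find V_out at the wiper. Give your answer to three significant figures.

V_out ≈ 1.06 V

Split the track: R_lower = x·R_p = 1.299 kΩ, R_upper = (1−x)·R_p = 1.331 kΩ.
R_L loads the lower segment: effective lower R = 0.6156 kΩ.
Then V_out = V_s · 0.6156/(1.331 + 0.6156) = 1.060 V.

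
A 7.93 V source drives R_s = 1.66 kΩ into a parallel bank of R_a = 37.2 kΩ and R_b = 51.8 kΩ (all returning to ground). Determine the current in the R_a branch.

I ≈ 0.198 mA

Combine the parallel branches: R_p = (1/37.2 + 1/51.8)⁻¹ = 21.65 kΩ.
Node voltage V_A = V_CC · R_p/(R_s + R_p) = 7.93 × 0.9288 = 7.365 V.
Branch current I = V_A/R_a = 7.365/37.2 = 0.1980 mA.
(Check via current divider: I_total = 0.3402 mA; share G_k/ΣG = 0.5820 → same result.)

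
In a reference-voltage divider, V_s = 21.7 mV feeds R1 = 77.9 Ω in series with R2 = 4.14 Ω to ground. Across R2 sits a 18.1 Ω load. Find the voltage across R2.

V_out ≈ 0.900 mV

The load sits in parallel with R2, giving an effective lower resistance R2' = R2·R_L/(R2+R_L) = 3.369 Ω.
Then V_out = V_s · R2'/(R1 + R2') = 21.7 × 3.369/81.27 = 0.8997 mV.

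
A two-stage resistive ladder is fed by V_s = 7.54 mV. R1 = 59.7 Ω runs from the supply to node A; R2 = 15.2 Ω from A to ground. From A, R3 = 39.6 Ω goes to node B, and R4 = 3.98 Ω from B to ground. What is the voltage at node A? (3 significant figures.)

V_A ≈ 1.20 mV

Node A sees R2 in parallel with the series input of stage 2, R3 + R4 = 43.58 Ω.
Effective lower resistance at A: R2 ‖ 43.58 = 11.27 Ω.
First divider: V_A = V_s · 11.27/(59.7 + 11.27) = 1.197 mV.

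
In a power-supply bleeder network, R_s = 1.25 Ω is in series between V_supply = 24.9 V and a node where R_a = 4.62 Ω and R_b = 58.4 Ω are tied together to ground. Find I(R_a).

Equivalent of the parallel group: R_p = 4.281 Ω.
V_A by voltage divider: V_A = 24.9 × 4.281/(1.25 + 4.281) = 19.27 V.
I(R_a) = V_A / R_a = 19.27/4.62 = 4.172 A.
(Check via current divider: I_total = 4.502 A; share G_k/ΣG = 0.9267 → same result.)

I ≈ 4.17 A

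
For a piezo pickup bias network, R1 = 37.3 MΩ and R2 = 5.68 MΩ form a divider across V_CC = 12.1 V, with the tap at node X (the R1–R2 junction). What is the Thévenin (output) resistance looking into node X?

With V_CC suppressed (replaced by a short), R_th = R1 ‖ R2 = (37.30 × 5.68)/(37.30 + 5.68) = 4.929 MΩ.

R_th ≈ 4.93 MΩ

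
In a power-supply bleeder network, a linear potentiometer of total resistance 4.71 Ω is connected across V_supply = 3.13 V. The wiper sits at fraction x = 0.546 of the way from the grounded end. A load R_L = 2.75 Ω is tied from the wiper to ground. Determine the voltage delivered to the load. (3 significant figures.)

Lower segment x·R_p = 2.572 Ω; upper segment (1−x)·R_p = 2.138 Ω.
(x·R_p) ‖ R_L = 1.329 Ω.
Loaded-divider output: V_out = 3.13 × 0.3833 = 1.200 V.
(Unloaded: V_out = x·V_supply = 1.71 V.)

V_out ≈ 1.20 V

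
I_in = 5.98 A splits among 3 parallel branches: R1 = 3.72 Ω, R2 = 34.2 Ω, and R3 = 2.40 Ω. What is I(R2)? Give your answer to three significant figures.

ΣG = 1/3.72 + 1/34.2 + 1/2.40 = 0.7147.
R2 takes the fraction G_k/ΣG = 0.02924/0.7147 = 0.04091, so I = 5.98 × 0.04091 = 0.2446 A.

I ≈ 0.245 A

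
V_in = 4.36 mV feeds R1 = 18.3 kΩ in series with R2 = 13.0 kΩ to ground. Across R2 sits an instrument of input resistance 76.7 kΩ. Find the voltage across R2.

R2 ‖ R_L = (13.0 × 76.7)/(13.0 + 76.7) = 11.12 kΩ.
Voltage divider with the loaded lower leg: V_out = 4.36 × 11.12/(18.3 + 11.12) = 4.36 × 0.3779 = 1.648 mV.

V_out ≈ 1.65 mV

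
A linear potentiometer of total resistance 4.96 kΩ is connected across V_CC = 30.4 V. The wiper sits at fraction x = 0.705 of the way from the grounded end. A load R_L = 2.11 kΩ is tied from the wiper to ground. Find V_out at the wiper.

Split the track: R_lower = x·R_p = 3.497 kΩ, R_upper = (1−x)·R_p = 1.463 kΩ.
Lower segment in parallel with the load: 3.497 ‖ 2.11 = 1.316 kΩ.
V_out = 30.4 × 1.316/(1.463 + 1.316) = 14.39 V.
(Unloaded: V_out = x·V_CC = 21.4 V.)

V_out ≈ 14.4 V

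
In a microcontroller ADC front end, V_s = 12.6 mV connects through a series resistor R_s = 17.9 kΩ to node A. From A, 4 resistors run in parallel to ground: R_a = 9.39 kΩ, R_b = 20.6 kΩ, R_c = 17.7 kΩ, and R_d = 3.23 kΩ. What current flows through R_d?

Combine the parallel branches: R_p = (1/9.39 + 1/20.6 + 1/17.7 + 1/3.23)⁻¹ = 1.919 kΩ.
Node voltage V_A = V_s · R_p/(R_s + R_p) = 12.6 × 0.09682 = 1.220 mV.
I(R_d) = V_A / R_d = 1.220/3.23 = 0.3777 µA.

I ≈ 0.378 µA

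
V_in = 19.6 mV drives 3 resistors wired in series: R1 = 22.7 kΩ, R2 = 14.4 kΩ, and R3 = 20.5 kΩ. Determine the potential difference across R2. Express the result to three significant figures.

Series total: ΣR = 22.7 + 14.4 + 20.5 = 57.60 kΩ.
V = V_in · R/ΣR = 19.6 × 0.2500 = 4.900 mV.

V ≈ 4.90 mV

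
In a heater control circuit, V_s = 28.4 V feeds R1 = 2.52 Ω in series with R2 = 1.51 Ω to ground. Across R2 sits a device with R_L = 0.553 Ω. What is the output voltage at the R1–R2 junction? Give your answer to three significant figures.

The load sits in parallel with R2, giving an effective lower resistance R2' = R2·R_L/(R2+R_L) = 0.4048 Ω.
Then V_out = V_s · R2'/(R1 + R2') = 28.4 × 0.4048/2.925 = 3.930 V.

V_out ≈ 3.93 V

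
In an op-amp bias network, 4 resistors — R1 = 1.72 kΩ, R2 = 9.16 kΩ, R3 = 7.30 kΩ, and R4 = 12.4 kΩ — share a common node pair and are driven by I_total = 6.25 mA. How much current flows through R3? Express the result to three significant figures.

I ≈ 0.943 mA

Conductances: ΣG = 1/1.72 + 1/9.16 + 1/7.30 + 1/12.4 = 0.9082 (1/kΩ).
By the current-divider rule, I = I_total · G_k/ΣG = 6.25 × 0.1508 = 0.9427 mA.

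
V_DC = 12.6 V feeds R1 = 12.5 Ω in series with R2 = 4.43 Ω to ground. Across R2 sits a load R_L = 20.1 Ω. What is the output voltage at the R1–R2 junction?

V_out ≈ 2.84 V

First combine the lower leg with the load: R2 ‖ R_L = 3.630 Ω.
Then V_out = V_DC · R2'/(R1 + R2') = 12.6 × 3.630/16.13 = 2.836 V.
(Unloaded it would be 3.30 V; the load pulls it down.)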